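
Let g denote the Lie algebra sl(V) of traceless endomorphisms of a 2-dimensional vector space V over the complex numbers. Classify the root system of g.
This is sl(2), which has dimension 2^2 - 1 = 3 and rank 2 - 1 = 1 (a Cartan subalgebra is the diagonal traceless matrices). In the classification of classical Lie algebras, the special linear algebra sl(n+1) has type A_n; here n = 1, so the Dynkin diagram is a chain of 1 nodes with single edges (A_1). Hence the type is A_1.

A_1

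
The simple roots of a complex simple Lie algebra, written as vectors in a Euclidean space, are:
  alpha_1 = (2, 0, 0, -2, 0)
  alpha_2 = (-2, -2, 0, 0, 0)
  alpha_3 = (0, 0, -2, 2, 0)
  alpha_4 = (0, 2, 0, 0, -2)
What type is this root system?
type A_4

Compute the Cartan integers a_ij = 2(alpha_i, alpha_j)/(alpha_j, alpha_j); the resulting 4x4 Cartan matrix is
[[2, -1, -1, 0], [-1, 2, 0, -1], [-1, 0, 2, 0], [0, -1, 0, 2]].
All simple roots have the same length, so the diagram is simply laced. The associated Dynkin diagram is a chain of 4 nodes with single edges (A_4), so the type is A_4 (the algebra sl(5)).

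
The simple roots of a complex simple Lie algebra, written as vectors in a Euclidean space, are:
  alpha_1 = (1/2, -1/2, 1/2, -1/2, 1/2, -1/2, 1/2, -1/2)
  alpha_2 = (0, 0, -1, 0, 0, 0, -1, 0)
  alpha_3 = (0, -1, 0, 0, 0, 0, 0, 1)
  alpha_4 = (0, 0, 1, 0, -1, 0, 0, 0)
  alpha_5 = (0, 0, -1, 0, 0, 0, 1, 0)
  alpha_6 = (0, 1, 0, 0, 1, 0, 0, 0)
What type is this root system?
Compute the Cartan integers a_ij = 2(alpha_i, alpha_j)/(alpha_j, alpha_j); the resulting 6x6 Cartan matrix is
[[2, -1, 0, 0, 0, 0], [-1, 2, 0, -1, 0, 0], [0, 0, 2, 0, 0, -1], [0, -1, 0, 2, -1, -1], [0, 0, 0, -1, 2, 0], [0, 0, -1, -1, 0, 2]].
All simple roots have the same length, so the diagram is simply laced. The associated Dynkin diagram is a chain of 5 nodes with one extra node attached to the third node from one end (E_6), so the type is E_6.

E_6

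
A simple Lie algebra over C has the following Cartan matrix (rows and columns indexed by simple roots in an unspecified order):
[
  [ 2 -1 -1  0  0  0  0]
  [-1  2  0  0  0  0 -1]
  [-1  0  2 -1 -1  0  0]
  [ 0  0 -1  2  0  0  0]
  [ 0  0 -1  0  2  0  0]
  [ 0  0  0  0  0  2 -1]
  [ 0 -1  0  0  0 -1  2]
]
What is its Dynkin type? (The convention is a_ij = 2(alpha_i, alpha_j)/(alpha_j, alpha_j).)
type D_7

The matrix has rank 7 with 2's on the diagonal. Reading the off-diagonal entries as Dynkin edges (a single edge where a_ij = a_ji = -1; a double or triple edge where a_ij * a_ji = 2 or 3), the diagram is a chain of 5 nodes with a fork of two nodes at one end (D_7). One simple-root ordering that puts it in standard form is (alpha_6, alpha_7, alpha_2, alpha_1, alpha_3, alpha_4, alpha_5). So the algebra is type D_7, i.e. so(14).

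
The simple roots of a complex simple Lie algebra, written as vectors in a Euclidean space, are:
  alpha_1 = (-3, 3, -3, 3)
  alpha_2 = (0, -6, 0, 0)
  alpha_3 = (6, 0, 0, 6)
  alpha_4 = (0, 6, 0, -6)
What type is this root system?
F4

Compute the Cartan integers a_ij = 2(alpha_i, alpha_j)/(alpha_j, alpha_j); the resulting 4x4 Cartan matrix is
[[2, -1, 0, 0], [-1, 2, 0, -1], [0, 0, 2, -1], [0, -2, -1, 2]].
The roots have two lengths (squared-length ratio 2:1); the short ones are alpha_{1,2}. The associated Dynkin diagram is a chain of 4 nodes with a double edge between the middle two (F_4), so the type is F_4.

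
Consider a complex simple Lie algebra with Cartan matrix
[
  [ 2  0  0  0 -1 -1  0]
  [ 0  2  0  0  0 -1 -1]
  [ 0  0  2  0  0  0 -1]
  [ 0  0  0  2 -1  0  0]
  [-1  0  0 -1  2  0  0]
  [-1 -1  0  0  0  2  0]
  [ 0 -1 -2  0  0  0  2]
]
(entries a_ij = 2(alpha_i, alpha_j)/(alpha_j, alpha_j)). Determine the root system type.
B_7

The matrix has rank 7 with 2's on the diagonal. Reading the off-diagonal entries as Dynkin edges (a single edge where a_ij = a_ji = -1; a double or triple edge where a_ij * a_ji = 2 or 3), the diagram is a chain of 7 nodes with a double edge at one end; the terminal node there is the unique short simple root (B_7). One simple-root ordering that puts it in standard form is (alpha_4, alpha_5, alpha_1, alpha_6, alpha_2, alpha_7, alpha_3). So the algebra is type B_7, i.e. so(15).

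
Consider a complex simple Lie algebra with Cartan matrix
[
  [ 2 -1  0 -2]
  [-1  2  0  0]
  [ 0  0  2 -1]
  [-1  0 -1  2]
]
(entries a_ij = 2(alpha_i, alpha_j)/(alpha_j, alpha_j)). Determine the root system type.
The matrix has rank 4 with 2's on the diagonal. Reading the off-diagonal entries as Dynkin edges (a single edge where a_ij = a_ji = -1; a double or triple edge where a_ij * a_ji = 2 or 3), the diagram is a chain of 4 nodes with a double edge between the middle two (F_4). One simple-root ordering that puts it in standard form is (alpha_2, alpha_1, alpha_4, alpha_3). So the algebra is type F_4.

F_4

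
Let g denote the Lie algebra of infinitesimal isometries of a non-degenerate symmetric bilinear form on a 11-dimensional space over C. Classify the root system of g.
B_5

This is so(11) with 11 odd, which has dimension 11(11-1)/2 = 55 and rank (11-1)/2 = 5. In the classification of classical Lie algebras, the orthogonal algebra so(2n+1) in an odd number of variables has type B_n; here n = 5, so the Dynkin diagram is a chain of 5 nodes with a double edge at one end; the terminal node there is the unique short simple root (B_5). Hence the type is B_5.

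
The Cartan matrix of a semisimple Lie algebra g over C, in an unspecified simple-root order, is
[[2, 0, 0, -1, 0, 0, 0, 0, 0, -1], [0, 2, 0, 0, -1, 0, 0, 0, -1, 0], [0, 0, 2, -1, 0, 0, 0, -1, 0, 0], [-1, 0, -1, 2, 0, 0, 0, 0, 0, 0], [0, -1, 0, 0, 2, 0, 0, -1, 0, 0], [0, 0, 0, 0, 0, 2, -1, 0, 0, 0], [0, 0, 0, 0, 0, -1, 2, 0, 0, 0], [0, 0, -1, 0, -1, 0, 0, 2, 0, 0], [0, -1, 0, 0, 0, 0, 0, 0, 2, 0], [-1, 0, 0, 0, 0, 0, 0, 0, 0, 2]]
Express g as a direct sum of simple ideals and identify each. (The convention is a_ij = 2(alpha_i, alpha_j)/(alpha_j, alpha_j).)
The diagram associated to this matrix has two connected components: the simple roots {alpha_6, alpha_7} form a chain of 2 nodes with single edges (A_2), and {alpha_1, alpha_2, alpha_3, alpha_4, alpha_5, alpha_8, alpha_9, alpha_10} form a chain of 8 nodes with single edges (A_8). A semisimple Lie algebra decomposes uniquely as the direct sum of simple ideals, one per connected component of its Dynkin diagram, so g ≅ A_2 ⊕ A_8 (dimension 8 + 80 = 88).

type A_2 ⊕ type A_8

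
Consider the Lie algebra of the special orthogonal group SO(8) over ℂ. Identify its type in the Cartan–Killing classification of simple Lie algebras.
D_4

This is so(8) with 8 even, which has dimension 8(8-1)/2 = 28 and rank 8/2 = 4. In the classification of classical Lie algebras, the orthogonal algebra so(2n) in an even number of variables has type D_n; here n = 4, so the Dynkin diagram is a chain of 2 nodes with a fork of two nodes at one end (D_4). Hence the type is D_4.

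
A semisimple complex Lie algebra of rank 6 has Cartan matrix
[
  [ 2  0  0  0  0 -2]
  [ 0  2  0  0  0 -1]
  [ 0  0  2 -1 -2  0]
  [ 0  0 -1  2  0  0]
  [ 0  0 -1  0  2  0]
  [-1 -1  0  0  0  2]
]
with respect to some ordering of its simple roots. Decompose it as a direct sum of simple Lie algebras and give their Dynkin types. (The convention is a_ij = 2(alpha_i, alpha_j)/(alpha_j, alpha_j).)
type B_3 ⊕ type C_3

The diagram associated to this matrix has two connected components: the simple roots {alpha_3, alpha_4, alpha_5} form a chain of 3 nodes with a double edge at one end; the terminal node there is the unique short simple root (B_3), and {alpha_1, alpha_2, alpha_6} form a chain of 3 nodes with a double edge at one end; the terminal node there is the unique long simple root (C_3). A semisimple Lie algebra decomposes uniquely as the direct sum of simple ideals, one per connected component of its Dynkin diagram, so g ≅ B_3 ⊕ C_3 (dimension 21 + 21 = 42).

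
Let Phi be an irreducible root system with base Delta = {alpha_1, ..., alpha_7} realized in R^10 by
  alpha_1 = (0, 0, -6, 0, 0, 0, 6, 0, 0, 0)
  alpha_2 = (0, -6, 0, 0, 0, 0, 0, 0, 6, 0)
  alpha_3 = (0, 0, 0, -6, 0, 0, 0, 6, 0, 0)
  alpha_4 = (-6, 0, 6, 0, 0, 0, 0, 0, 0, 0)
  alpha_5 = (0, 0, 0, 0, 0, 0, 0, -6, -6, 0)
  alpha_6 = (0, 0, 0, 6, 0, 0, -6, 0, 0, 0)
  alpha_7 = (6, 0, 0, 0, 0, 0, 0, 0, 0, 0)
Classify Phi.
B_7 (so(15))

Compute the Cartan integers a_ij = 2(alpha_i, alpha_j)/(alpha_j, alpha_j); the resulting 7x7 Cartan matrix is
[[2, 0, 0, -1, 0, -1, 0], [0, 2, 0, 0, -1, 0, 0], [0, 0, 2, 0, -1, -1, 0], [-1, 0, 0, 2, 0, 0, -2], [0, -1, -1, 0, 2, 0, 0], [-1, 0, -1, 0, 0, 2, 0], [0, 0, 0, -1, 0, 0, 2]].
The roots have two lengths (squared-length ratio 2:1); the short ones are alpha_{7}. The associated Dynkin diagram is a chain of 7 nodes with a double edge at one end; the terminal node there is the unique short simple root (B_7), so the type is B_7 (the algebra so(15)).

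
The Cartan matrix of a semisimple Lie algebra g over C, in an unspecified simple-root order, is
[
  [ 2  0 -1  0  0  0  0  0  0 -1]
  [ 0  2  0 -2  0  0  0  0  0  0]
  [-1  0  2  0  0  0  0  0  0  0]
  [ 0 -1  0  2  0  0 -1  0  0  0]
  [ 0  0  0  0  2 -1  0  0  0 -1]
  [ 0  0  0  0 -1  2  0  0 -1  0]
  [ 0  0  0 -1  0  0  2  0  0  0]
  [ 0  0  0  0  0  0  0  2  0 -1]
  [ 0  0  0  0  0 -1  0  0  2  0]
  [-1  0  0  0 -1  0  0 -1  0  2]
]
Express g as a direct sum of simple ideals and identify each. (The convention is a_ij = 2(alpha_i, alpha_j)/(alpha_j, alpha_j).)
C3 ⊕ E7

The diagram associated to this matrix has two connected components: the simple roots {alpha_2, alpha_4, alpha_7} form a chain of 3 nodes with a double edge at one end; the terminal node there is the unique long simple root (C_3), and {alpha_1, alpha_3, alpha_5, alpha_6, alpha_8, alpha_9, alpha_10} form a chain of 6 nodes with one extra node attached to the third node from one end (E_7). A semisimple Lie algebra decomposes uniquely as the direct sum of simple ideals, one per connected component of its Dynkin diagram, so g ≅ C_3 ⊕ E_7 (dimension 21 + 133 = 154).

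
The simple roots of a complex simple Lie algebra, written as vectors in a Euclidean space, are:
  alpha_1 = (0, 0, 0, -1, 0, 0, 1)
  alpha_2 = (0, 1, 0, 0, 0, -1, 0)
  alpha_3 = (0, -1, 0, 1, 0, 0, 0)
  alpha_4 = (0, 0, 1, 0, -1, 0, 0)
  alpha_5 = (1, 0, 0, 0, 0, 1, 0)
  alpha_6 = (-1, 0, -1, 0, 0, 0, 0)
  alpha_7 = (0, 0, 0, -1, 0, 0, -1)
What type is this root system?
Compute the Cartan integers a_ij = 2(alpha_i, alpha_j)/(alpha_j, alpha_j); the resulting 7x7 Cartan matrix is
[[2, 0, -1, 0, 0, 0, 0], [0, 2, -1, 0, -1, 0, 0], [-1, -1, 2, 0, 0, 0, -1], [0, 0, 0, 2, 0, -1, 0], [0, -1, 0, 0, 2, -1, 0], [0, 0, 0, -1, -1, 2, 0], [0, 0, -1, 0, 0, 0, 2]].
All simple roots have the same length, so the diagram is simply laced. The associated Dynkin diagram is a chain of 5 nodes with a fork of two nodes at one end (D_7), so the type is D_7 (the algebra so(14)).

D_7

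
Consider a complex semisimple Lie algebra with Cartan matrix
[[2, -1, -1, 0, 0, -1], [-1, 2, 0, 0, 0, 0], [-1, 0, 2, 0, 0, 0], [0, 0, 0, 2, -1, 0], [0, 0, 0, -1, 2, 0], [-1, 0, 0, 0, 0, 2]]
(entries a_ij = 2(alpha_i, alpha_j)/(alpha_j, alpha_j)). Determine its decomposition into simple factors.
type A_2 + type D_4

The diagram associated to this matrix has two connected components: the simple roots {alpha_4, alpha_5} form a chain of 2 nodes with single edges (A_2), and {alpha_1, alpha_2, alpha_3, alpha_6} form a chain of 2 nodes with a fork of two nodes at one end (D_4). A semisimple Lie algebra decomposes uniquely as the direct sum of simple ideals, one per connected component of its Dynkin diagram, so g ≅ A_2 ⊕ D_4 (dimension 8 + 28 = 36).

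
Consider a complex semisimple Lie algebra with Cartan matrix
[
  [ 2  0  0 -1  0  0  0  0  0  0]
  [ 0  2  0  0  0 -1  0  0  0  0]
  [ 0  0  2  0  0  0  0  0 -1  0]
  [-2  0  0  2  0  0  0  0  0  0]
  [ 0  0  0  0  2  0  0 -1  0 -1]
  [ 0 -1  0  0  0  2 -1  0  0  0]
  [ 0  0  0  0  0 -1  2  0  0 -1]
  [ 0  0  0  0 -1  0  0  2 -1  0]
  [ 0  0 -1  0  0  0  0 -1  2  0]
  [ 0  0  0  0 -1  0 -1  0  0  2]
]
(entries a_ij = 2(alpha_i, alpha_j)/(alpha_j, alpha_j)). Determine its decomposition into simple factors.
type A_8 + type B_2

The diagram associated to this matrix has two connected components: the simple roots {alpha_2, alpha_3, alpha_5, alpha_6, alpha_7, alpha_8, alpha_9, alpha_10} form a chain of 8 nodes with single edges (A_8), and {alpha_1, alpha_4} form a chain of 2 nodes with a double edge at one end; the terminal node there is the unique short simple root (B_2). A semisimple Lie algebra decomposes uniquely as the direct sum of simple ideals, one per connected component of its Dynkin diagram, so g ≅ A_8 ⊕ B_2 (dimension 80 + 10 = 90).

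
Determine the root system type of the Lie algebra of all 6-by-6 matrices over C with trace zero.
A_5

This is sl(6), which has dimension 6^2 - 1 = 35 and rank 6 - 1 = 5 (a Cartan subalgebra is the diagonal traceless matrices). In the classification of classical Lie algebras, the special linear algebra sl(n+1) has type A_n; here n = 5, so the Dynkin diagram is a chain of 5 nodes with single edges (A_5). Hence the type is A_5.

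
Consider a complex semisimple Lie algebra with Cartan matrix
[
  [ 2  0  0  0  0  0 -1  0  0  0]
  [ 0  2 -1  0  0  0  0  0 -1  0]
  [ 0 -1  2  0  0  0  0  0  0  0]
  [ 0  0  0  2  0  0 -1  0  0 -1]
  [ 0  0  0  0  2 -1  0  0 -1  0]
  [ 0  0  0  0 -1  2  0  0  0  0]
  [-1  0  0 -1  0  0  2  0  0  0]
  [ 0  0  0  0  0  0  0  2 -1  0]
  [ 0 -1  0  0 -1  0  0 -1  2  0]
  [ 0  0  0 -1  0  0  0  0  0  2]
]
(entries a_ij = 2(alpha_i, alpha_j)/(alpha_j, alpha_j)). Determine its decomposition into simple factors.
The diagram associated to this matrix has two connected components: the simple roots {alpha_1, alpha_4, alpha_7, alpha_10} form a chain of 4 nodes with single edges (A_4), and {alpha_2, alpha_3, alpha_5, alpha_6, alpha_8, alpha_9} form a chain of 5 nodes with one extra node attached to the third node from one end (E_6). A semisimple Lie algebra decomposes uniquely as the direct sum of simple ideals, one per connected component of its Dynkin diagram, so g ≅ A_4 ⊕ E_6 (dimension 24 + 78 = 102).

A_4 (sl(5)) + E_6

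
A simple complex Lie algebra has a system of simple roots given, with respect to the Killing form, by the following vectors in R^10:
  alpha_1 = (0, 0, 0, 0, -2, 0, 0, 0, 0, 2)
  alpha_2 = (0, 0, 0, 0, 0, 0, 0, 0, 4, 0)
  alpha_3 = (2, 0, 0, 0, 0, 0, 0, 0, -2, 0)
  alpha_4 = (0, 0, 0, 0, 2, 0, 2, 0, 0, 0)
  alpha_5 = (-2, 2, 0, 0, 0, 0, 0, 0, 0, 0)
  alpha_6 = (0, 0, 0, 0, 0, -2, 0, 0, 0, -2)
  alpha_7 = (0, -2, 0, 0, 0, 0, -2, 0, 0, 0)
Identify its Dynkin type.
Compute the Cartan integers a_ij = 2(alpha_i, alpha_j)/(alpha_j, alpha_j); the resulting 7x7 Cartan matrix is
[[2, 0, 0, -1, 0, -1, 0], [0, 2, -2, 0, 0, 0, 0], [0, -1, 2, 0, -1, 0, 0], [-1, 0, 0, 2, 0, 0, -1], [0, 0, -1, 0, 2, 0, -1], [-1, 0, 0, 0, 0, 2, 0], [0, 0, 0, -1, -1, 0, 2]].
The roots have two lengths (squared-length ratio 2:1); the short ones are alpha_{1,3,4,5,6,7}. The associated Dynkin diagram is a chain of 7 nodes with a double edge at one end; the terminal node there is the unique long simple root (C_7), so the type is C_7 (the algebra sp(14)).

C_7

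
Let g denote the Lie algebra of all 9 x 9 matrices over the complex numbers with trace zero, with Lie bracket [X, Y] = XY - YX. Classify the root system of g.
This is sl(9), which has dimension 9^2 - 1 = 80 and rank 9 - 1 = 8 (a Cartan subalgebra is the diagonal traceless matrices). In the classification of classical Lie algebras, the special linear algebra sl(n+1) has type A_n; here n = 8, so the Dynkin diagram is a chain of 8 nodes with single edges (A_8). Hence the type is A_8.

A_8 (sl(9))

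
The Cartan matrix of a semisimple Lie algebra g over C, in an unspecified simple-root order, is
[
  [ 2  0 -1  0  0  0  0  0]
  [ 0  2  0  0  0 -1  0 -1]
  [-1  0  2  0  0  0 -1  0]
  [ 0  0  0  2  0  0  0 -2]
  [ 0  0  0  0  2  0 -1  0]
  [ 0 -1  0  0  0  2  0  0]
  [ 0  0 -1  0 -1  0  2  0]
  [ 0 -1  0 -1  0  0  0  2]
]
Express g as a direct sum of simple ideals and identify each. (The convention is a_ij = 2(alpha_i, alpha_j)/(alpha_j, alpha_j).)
The diagram associated to this matrix has two connected components: the simple roots {alpha_1, alpha_3, alpha_5, alpha_7} form a chain of 4 nodes with single edges (A_4), and {alpha_2, alpha_4, alpha_6, alpha_8} form a chain of 4 nodes with a double edge at one end; the terminal node there is the unique long simple root (C_4). A semisimple Lie algebra decomposes uniquely as the direct sum of simple ideals, one per connected component of its Dynkin diagram, so g ≅ A_4 ⊕ C_4 (dimension 24 + 36 = 60).

A4 + C4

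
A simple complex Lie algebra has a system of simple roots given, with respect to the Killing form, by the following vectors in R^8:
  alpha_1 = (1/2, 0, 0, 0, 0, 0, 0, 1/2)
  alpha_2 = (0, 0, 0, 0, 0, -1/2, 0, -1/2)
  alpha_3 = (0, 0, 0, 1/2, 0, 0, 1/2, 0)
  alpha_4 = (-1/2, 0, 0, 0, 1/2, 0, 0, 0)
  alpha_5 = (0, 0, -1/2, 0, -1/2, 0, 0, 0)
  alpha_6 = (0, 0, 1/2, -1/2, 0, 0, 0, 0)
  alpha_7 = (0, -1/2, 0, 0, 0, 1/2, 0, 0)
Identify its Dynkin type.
A_7

Compute the Cartan integers a_ij = 2(alpha_i, alpha_j)/(alpha_j, alpha_j); the resulting 7x7 Cartan matrix is
[[2, -1, 0, -1, 0, 0, 0], [-1, 2, 0, 0, 0, 0, -1], [0, 0, 2, 0, 0, -1, 0], [-1, 0, 0, 2, -1, 0, 0], [0, 0, 0, -1, 2, -1, 0], [0, 0, -1, 0, -1, 2, 0], [0, -1, 0, 0, 0, 0, 2]].
All simple roots have the same length, so the diagram is simply laced. The associated Dynkin diagram is a chain of 7 nodes with single edges (A_7), so the type is A_7 (the algebra sl(8)).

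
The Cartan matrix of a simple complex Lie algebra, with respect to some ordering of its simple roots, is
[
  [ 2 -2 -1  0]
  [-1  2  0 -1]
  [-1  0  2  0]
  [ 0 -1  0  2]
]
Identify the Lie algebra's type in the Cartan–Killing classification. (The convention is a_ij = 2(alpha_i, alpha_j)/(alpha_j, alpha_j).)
F4

The matrix has rank 4 with 2's on the diagonal. Reading the off-diagonal entries as Dynkin edges (a single edge where a_ij = a_ji = -1; a double or triple edge where a_ij * a_ji = 2 or 3), the diagram is a chain of 4 nodes with a double edge between the middle two (F_4). One simple-root ordering that puts it in standard form is (alpha_3, alpha_1, alpha_2, alpha_4). So the algebra is type F_4.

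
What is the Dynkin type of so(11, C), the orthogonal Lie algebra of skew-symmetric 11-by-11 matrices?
type B_5

This is so(11) with 11 odd, which has dimension 11(11-1)/2 = 55 and rank (11-1)/2 = 5. In the classification of classical Lie algebras, the orthogonal algebra so(2n+1) in an odd number of variables has type B_n; here n = 5, so the Dynkin diagram is a chain of 5 nodes with a double edge at one end; the terminal node there is the unique short simple root (B_5). Hence the type is B_5.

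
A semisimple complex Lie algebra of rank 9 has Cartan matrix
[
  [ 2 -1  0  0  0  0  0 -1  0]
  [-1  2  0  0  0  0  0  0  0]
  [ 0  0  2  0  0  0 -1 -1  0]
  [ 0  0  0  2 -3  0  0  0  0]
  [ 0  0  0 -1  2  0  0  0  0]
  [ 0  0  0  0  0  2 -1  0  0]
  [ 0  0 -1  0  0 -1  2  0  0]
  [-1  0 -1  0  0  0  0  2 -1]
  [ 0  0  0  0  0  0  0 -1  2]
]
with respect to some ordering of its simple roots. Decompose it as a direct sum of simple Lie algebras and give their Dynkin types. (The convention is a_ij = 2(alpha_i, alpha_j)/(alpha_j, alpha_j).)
E_7 ⊕ G_2

The diagram associated to this matrix has two connected components: the simple roots {alpha_1, alpha_2, alpha_3, alpha_6, alpha_7, alpha_8, alpha_9} form a chain of 6 nodes with one extra node attached to the third node from one end (E_7), and {alpha_4, alpha_5} form two nodes joined by a triple edge (G_2). A semisimple Lie algebra decomposes uniquely as the direct sum of simple ideals, one per connected component of its Dynkin diagram, so g ≅ E_7 ⊕ G_2 (dimension 133 + 14 = 147).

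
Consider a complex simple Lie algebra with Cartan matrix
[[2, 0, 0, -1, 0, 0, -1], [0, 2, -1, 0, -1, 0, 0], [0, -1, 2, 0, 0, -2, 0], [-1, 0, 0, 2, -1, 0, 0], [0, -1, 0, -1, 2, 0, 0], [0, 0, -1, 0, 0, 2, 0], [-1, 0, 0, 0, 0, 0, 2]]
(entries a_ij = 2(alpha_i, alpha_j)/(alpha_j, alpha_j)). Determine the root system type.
The matrix has rank 7 with 2's on the diagonal. Reading the off-diagonal entries as Dynkin edges (a single edge where a_ij = a_ji = -1; a double or triple edge where a_ij * a_ji = 2 or 3), the diagram is a chain of 7 nodes with a double edge at one end; the terminal node there is the unique short simple root (B_7). One simple-root ordering that puts it in standard form is (alpha_7, alpha_1, alpha_4, alpha_5, alpha_2, alpha_3, alpha_6). So the algebra is type B_7, i.e. so(15).

B7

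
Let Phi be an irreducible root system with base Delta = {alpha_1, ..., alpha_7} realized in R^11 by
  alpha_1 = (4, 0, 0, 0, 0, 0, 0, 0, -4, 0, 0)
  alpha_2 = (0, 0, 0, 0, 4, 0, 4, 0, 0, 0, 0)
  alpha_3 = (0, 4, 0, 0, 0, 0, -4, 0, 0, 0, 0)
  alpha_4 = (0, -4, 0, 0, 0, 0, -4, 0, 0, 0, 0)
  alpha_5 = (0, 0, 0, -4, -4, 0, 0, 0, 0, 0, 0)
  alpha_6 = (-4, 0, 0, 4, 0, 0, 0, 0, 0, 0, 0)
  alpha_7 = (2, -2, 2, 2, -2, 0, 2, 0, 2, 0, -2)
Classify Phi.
Compute the Cartan integers a_ij = 2(alpha_i, alpha_j)/(alpha_j, alpha_j); the resulting 7x7 Cartan matrix is
[[2, 0, 0, 0, 0, -1, 0], [0, 2, -1, -1, -1, 0, 0], [0, -1, 2, 0, 0, 0, -1], [0, -1, 0, 2, 0, 0, 0], [0, -1, 0, 0, 2, -1, 0], [-1, 0, 0, 0, -1, 2, 0], [0, 0, -1, 0, 0, 0, 2]].
All simple roots have the same length, so the diagram is simply laced. The associated Dynkin diagram is a chain of 6 nodes with one extra node attached to the third node from one end (E_7), so the type is E_7.

E_7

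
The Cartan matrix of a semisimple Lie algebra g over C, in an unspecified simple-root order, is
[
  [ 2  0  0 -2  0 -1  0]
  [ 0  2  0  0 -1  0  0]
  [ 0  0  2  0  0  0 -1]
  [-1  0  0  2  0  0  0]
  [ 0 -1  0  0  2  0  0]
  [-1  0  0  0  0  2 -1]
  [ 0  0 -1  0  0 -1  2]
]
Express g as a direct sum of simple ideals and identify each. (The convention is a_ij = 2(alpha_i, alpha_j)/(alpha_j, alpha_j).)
A2 ⊕ B5

The diagram associated to this matrix has two connected components: the simple roots {alpha_2, alpha_5} form a chain of 2 nodes with single edges (A_2), and {alpha_1, alpha_3, alpha_4, alpha_6, alpha_7} form a chain of 5 nodes with a double edge at one end; the terminal node there is the unique short simple root (B_5). A semisimple Lie algebra decomposes uniquely as the direct sum of simple ideals, one per connected component of its Dynkin diagram, so g ≅ A_2 ⊕ B_5 (dimension 8 + 55 = 63).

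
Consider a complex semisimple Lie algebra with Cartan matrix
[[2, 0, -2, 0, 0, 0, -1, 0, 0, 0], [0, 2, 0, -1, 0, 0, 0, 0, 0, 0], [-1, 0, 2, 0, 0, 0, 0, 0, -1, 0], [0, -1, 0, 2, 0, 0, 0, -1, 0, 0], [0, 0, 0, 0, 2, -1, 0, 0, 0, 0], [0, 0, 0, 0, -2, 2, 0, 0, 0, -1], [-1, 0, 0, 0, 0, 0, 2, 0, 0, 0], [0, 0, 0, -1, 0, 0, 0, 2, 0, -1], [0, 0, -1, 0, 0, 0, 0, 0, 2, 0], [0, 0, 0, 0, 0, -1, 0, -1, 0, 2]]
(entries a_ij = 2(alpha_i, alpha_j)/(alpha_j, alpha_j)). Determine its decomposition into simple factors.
B6 ⊕ F4

The diagram associated to this matrix has two connected components: the simple roots {alpha_2, alpha_4, alpha_5, alpha_6, alpha_8, alpha_10} form a chain of 6 nodes with a double edge at one end; the terminal node there is the unique short simple root (B_6), and {alpha_1, alpha_3, alpha_7, alpha_9} form a chain of 4 nodes with a double edge between the middle two (F_4). A semisimple Lie algebra decomposes uniquely as the direct sum of simple ideals, one per connected component of its Dynkin diagram, so g ≅ B_6 ⊕ F_4 (dimension 78 + 52 = 130).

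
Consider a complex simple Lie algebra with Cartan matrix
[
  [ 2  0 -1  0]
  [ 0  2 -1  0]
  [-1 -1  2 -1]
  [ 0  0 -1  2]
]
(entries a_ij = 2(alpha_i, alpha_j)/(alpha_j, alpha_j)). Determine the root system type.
type D_4

The matrix has rank 4 with 2's on the diagonal. Reading the off-diagonal entries as Dynkin edges (a single edge where a_ij = a_ji = -1; a double or triple edge where a_ij * a_ji = 2 or 3), the diagram is a chain of 2 nodes with a fork of two nodes at one end (D_4). One simple-root ordering that puts it in standard form is (alpha_2, alpha_3, alpha_1, alpha_4). So the algebra is type D_4, i.e. so(8).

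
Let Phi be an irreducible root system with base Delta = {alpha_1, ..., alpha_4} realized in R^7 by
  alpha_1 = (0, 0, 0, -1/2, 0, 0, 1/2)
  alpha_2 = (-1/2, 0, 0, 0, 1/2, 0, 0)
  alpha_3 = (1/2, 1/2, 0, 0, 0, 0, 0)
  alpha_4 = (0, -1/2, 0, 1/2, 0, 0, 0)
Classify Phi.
Compute the Cartan integers a_ij = 2(alpha_i, alpha_j)/(alpha_j, alpha_j); the resulting 4x4 Cartan matrix is
[[2, 0, 0, -1], [0, 2, -1, 0], [0, -1, 2, -1], [-1, 0, -1, 2]].
All simple roots have the same length, so the diagram is simply laced. The associated Dynkin diagram is a chain of 4 nodes with single edges (A_4), so the type is A_4 (the algebra sl(5)).

A_4 (sl(5))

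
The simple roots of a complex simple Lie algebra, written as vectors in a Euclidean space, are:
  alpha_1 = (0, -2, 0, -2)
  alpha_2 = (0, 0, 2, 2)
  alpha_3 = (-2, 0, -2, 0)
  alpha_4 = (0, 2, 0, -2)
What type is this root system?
D_4 (so(8))

Compute the Cartan integers a_ij = 2(alpha_i, alpha_j)/(alpha_j, alpha_j); the resulting 4x4 Cartan matrix is
[[2, -1, 0, 0], [-1, 2, -1, -1], [0, -1, 2, 0], [0, -1, 0, 2]].
All simple roots have the same length, so the diagram is simply laced. The associated Dynkin diagram is a chain of 2 nodes with a fork of two nodes at one end (D_4), so the type is D_4 (the algebra so(8)).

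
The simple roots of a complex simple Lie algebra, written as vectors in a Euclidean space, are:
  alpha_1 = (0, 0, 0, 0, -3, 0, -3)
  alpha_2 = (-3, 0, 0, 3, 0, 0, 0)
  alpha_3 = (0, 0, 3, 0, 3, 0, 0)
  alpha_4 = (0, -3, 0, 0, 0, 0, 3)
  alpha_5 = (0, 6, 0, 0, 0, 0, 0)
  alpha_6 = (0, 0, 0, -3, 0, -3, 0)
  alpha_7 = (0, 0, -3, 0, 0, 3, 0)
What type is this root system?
type C_7

Compute the Cartan integers a_ij = 2(alpha_i, alpha_j)/(alpha_j, alpha_j); the resulting 7x7 Cartan matrix is
[[2, 0, -1, -1, 0, 0, 0], [0, 2, 0, 0, 0, -1, 0], [-1, 0, 2, 0, 0, 0, -1], [-1, 0, 0, 2, -1, 0, 0], [0, 0, 0, -2, 2, 0, 0], [0, -1, 0, 0, 0, 2, -1], [0, 0, -1, 0, 0, -1, 2]].
The roots have two lengths (squared-length ratio 2:1); the short ones are alpha_{1,2,3,4,6,7}. The associated Dynkin diagram is a chain of 7 nodes with a double edge at one end; the terminal node there is the unique long simple root (C_7), so the type is C_7 (the algebra sp(14)).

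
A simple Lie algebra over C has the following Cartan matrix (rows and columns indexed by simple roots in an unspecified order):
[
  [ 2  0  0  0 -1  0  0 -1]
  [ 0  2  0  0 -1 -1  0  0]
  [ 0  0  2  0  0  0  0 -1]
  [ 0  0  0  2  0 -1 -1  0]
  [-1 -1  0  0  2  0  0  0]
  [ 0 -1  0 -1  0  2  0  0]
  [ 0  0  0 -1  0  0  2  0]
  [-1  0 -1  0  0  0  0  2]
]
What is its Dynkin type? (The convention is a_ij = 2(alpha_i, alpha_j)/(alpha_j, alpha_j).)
A_8 (sl(9))

The matrix has rank 8 with 2's on the diagonal. Reading the off-diagonal entries as Dynkin edges (a single edge where a_ij = a_ji = -1; a double or triple edge where a_ij * a_ji = 2 or 3), the diagram is a chain of 8 nodes with single edges (A_8). One simple-root ordering that puts it in standard form is (alpha_7, alpha_4, alpha_6, alpha_2, alpha_5, alpha_1, alpha_8, alpha_3). So the algebra is type A_8, i.e. sl(9).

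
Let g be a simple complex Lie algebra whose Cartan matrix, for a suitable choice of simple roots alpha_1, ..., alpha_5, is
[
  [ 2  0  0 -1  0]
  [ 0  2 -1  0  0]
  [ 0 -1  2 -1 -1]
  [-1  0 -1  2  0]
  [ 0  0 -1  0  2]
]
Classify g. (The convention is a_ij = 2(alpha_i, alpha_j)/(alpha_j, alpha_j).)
The matrix has rank 5 with 2's on the diagonal. Reading the off-diagonal entries as Dynkin edges (a single edge where a_ij = a_ji = -1; a double or triple edge where a_ij * a_ji = 2 or 3), the diagram is a chain of 3 nodes with a fork of two nodes at one end (D_5). One simple-root ordering that puts it in standard form is (alpha_1, alpha_4, alpha_3, alpha_5, alpha_2). So the algebra is type D_5, i.e. so(10).

D_5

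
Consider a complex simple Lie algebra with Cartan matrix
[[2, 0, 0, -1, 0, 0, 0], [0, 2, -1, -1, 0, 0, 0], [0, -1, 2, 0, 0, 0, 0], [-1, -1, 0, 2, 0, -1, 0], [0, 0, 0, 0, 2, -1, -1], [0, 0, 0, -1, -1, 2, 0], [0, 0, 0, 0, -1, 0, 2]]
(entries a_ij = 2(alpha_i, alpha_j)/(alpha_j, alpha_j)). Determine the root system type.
E_7

The matrix has rank 7 with 2's on the diagonal. Reading the off-diagonal entries as Dynkin edges (a single edge where a_ij = a_ji = -1; a double or triple edge where a_ij * a_ji = 2 or 3), the diagram is a chain of 6 nodes with one extra node attached to the third node from one end (E_7). One simple-root ordering that puts it in standard form is (alpha_3, alpha_1, alpha_2, alpha_4, alpha_6, alpha_5, alpha_7). So the algebra is type E_7.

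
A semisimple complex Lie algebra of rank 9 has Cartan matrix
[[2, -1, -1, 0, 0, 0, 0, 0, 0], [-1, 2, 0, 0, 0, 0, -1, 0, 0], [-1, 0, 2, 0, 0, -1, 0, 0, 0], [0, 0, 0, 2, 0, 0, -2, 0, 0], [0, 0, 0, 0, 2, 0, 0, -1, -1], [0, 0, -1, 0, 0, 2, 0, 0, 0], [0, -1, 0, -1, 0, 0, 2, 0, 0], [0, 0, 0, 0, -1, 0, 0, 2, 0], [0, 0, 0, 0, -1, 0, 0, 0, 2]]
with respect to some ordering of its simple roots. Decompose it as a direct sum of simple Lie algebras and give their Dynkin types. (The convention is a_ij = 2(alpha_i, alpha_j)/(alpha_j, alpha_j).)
The diagram associated to this matrix has two connected components: the simple roots {alpha_5, alpha_8, alpha_9} form a chain of 3 nodes with single edges (A_3), and {alpha_1, alpha_2, alpha_3, alpha_4, alpha_6, alpha_7} form a chain of 6 nodes with a double edge at one end; the terminal node there is the unique long simple root (C_6). A semisimple Lie algebra decomposes uniquely as the direct sum of simple ideals, one per connected component of its Dynkin diagram, so g ≅ A_3 ⊕ C_6 (dimension 15 + 78 = 93).

A3 ⊕ C6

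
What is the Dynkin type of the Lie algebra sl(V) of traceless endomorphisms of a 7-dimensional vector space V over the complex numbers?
This is sl(7), which has dimension 7^2 - 1 = 48 and rank 7 - 1 = 6 (a Cartan subalgebra is the diagonal traceless matrices). In the classification of classical Lie algebras, the special linear algebra sl(n+1) has type A_n; here n = 6, so the Dynkin diagram is a chain of 6 nodes with single edges (A_6). Hence the type is A_6.

A_6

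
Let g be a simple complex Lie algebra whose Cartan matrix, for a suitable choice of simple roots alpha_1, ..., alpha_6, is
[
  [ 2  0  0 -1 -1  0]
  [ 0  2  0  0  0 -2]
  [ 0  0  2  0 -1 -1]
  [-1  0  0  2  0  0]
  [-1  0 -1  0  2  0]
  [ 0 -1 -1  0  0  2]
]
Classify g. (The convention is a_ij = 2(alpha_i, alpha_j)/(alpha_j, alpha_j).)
The matrix has rank 6 with 2's on the diagonal. Reading the off-diagonal entries as Dynkin edges (a single edge where a_ij = a_ji = -1; a double or triple edge where a_ij * a_ji = 2 or 3), the diagram is a chain of 6 nodes with a double edge at one end; the terminal node there is the unique long simple root (C_6). One simple-root ordering that puts it in standard form is (alpha_4, alpha_1, alpha_5, alpha_3, alpha_6, alpha_2). So the algebra is type C_6, i.e. sp(12).

C6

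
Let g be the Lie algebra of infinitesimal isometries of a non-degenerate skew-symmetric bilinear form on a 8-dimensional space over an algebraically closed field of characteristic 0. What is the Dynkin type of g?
type C_4

This is sp(8), which has dimension 8(8+1)/2 = 36 and rank 8/2 = 4. In the classification of classical Lie algebras, the symplectic algebra sp(2n) has type C_n; here n = 4, so the Dynkin diagram is a chain of 4 nodes with a double edge at one end; the terminal node there is the unique long simple root (C_4). Hence the type is C_4.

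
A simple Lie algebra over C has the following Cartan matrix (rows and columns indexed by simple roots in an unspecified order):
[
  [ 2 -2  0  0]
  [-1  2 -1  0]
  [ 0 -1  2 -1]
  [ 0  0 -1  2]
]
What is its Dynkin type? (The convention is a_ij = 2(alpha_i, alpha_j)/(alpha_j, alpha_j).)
C_4

The matrix has rank 4 with 2's on the diagonal. Reading the off-diagonal entries as Dynkin edges (a single edge where a_ij = a_ji = -1; a double or triple edge where a_ij * a_ji = 2 or 3), the diagram is a chain of 4 nodes with a double edge at one end; the terminal node there is the unique long simple root (C_4). One simple-root ordering that puts it in standard form is (alpha_4, alpha_3, alpha_2, alpha_1). So the algebra is type C_4, i.e. sp(8).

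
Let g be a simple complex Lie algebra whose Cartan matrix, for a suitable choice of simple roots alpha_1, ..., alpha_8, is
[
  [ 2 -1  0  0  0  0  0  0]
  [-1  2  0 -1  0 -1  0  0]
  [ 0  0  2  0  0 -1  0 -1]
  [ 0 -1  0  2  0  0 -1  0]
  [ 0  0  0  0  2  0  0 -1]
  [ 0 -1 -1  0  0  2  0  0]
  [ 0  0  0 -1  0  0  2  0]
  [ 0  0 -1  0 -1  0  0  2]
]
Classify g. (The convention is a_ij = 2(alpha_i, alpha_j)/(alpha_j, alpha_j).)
The matrix has rank 8 with 2's on the diagonal. Reading the off-diagonal entries as Dynkin edges (a single edge where a_ij = a_ji = -1; a double or triple edge where a_ij * a_ji = 2 or 3), the diagram is a chain of 7 nodes with one extra node attached to the third node from one end (E_8). One simple-root ordering that puts it in standard form is (alpha_7, alpha_1, alpha_4, alpha_2, alpha_6, alpha_3, alpha_8, alpha_5). So the algebra is type E_8.

E8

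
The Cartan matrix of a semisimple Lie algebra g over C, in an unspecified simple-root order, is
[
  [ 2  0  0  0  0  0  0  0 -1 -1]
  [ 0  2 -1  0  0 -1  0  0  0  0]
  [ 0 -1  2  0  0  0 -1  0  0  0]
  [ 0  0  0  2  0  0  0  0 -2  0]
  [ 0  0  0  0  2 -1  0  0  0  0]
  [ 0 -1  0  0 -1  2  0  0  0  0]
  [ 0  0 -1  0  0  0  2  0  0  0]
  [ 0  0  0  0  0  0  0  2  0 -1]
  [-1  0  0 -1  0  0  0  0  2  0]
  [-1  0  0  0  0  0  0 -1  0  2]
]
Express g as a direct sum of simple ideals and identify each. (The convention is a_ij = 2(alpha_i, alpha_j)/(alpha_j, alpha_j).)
A_5 (sl(6)) + C_5 (sp(10))

The diagram associated to this matrix has two connected components: the simple roots {alpha_2, alpha_3, alpha_5, alpha_6, alpha_7} form a chain of 5 nodes with single edges (A_5), and {alpha_1, alpha_4, alpha_8, alpha_9, alpha_10} form a chain of 5 nodes with a double edge at one end; the terminal node there is the unique long simple root (C_5). A semisimple Lie algebra decomposes uniquely as the direct sum of simple ideals, one per connected component of its Dynkin diagram, so g ≅ A_5 ⊕ C_5 (dimension 35 + 55 = 90).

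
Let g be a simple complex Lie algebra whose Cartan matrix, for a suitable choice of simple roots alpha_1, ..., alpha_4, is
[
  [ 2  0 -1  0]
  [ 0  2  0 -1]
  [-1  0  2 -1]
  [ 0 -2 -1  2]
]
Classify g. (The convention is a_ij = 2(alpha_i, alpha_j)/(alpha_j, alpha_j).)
B_4

The matrix has rank 4 with 2's on the diagonal. Reading the off-diagonal entries as Dynkin edges (a single edge where a_ij = a_ji = -1; a double or triple edge where a_ij * a_ji = 2 or 3), the diagram is a chain of 4 nodes with a double edge at one end; the terminal node there is the unique short simple root (B_4). One simple-root ordering that puts it in standard form is (alpha_1, alpha_3, alpha_4, alpha_2). So the algebra is type B_4, i.e. so(9).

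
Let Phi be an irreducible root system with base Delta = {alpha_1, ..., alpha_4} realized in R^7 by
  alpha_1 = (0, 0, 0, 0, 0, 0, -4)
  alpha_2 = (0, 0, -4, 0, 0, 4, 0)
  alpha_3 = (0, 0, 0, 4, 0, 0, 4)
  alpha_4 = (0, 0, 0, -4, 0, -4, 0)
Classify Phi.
Compute the Cartan integers a_ij = 2(alpha_i, alpha_j)/(alpha_j, alpha_j); the resulting 4x4 Cartan matrix is
[[2, 0, -1, 0], [0, 2, 0, -1], [-2, 0, 2, -1], [0, -1, -1, 2]].
The roots have two lengths (squared-length ratio 2:1); the short ones are alpha_{1}. The associated Dynkin diagram is a chain of 4 nodes with a double edge at one end; the terminal node there is the unique short simple root (B_4), so the type is B_4 (the algebra so(9)).

type B_4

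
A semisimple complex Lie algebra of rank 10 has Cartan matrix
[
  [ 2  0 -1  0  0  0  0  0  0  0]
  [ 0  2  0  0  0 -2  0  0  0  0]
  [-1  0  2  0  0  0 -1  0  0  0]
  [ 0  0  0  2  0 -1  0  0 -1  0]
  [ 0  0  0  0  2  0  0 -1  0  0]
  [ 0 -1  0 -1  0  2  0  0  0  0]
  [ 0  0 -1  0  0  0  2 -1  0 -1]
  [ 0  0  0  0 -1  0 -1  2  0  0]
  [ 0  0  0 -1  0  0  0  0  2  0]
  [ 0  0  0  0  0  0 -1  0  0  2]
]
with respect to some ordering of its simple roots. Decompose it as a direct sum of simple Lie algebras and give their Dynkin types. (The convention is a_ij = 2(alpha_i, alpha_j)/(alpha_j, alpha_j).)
type C_4 ⊕ type E_6

The diagram associated to this matrix has two connected components: the simple roots {alpha_2, alpha_4, alpha_6, alpha_9} form a chain of 4 nodes with a double edge at one end; the terminal node there is the unique long simple root (C_4), and {alpha_1, alpha_3, alpha_5, alpha_7, alpha_8, alpha_10} form a chain of 5 nodes with one extra node attached to the third node from one end (E_6). A semisimple Lie algebra decomposes uniquely as the direct sum of simple ideals, one per connected component of its Dynkin diagram, so g ≅ C_4 ⊕ E_6 (dimension 36 + 78 = 114).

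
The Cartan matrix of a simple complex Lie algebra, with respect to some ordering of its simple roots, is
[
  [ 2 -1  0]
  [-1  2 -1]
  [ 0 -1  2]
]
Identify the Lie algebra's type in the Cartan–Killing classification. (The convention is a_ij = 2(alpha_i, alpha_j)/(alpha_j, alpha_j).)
type A_3

The matrix has rank 3 with 2's on the diagonal. Reading the off-diagonal entries as Dynkin edges (a single edge where a_ij = a_ji = -1; a double or triple edge where a_ij * a_ji = 2 or 3), the diagram is a chain of 3 nodes with single edges (A_3). One simple-root ordering that puts it in standard form is (alpha_3, alpha_2, alpha_1). So the algebra is type A_3, i.e. sl(4).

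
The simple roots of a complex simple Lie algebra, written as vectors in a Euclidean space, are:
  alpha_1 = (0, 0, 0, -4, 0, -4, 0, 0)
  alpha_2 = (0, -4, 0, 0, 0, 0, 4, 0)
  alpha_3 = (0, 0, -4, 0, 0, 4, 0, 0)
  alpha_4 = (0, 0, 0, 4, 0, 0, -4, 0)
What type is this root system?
A_4

Compute the Cartan integers a_ij = 2(alpha_i, alpha_j)/(alpha_j, alpha_j); the resulting 4x4 Cartan matrix is
[[2, 0, -1, -1], [0, 2, 0, -1], [-1, 0, 2, 0], [-1, -1, 0, 2]].
All simple roots have the same length, so the diagram is simply laced. The associated Dynkin diagram is a chain of 4 nodes with single edges (A_4), so the type is A_4 (the algebra sl(5)).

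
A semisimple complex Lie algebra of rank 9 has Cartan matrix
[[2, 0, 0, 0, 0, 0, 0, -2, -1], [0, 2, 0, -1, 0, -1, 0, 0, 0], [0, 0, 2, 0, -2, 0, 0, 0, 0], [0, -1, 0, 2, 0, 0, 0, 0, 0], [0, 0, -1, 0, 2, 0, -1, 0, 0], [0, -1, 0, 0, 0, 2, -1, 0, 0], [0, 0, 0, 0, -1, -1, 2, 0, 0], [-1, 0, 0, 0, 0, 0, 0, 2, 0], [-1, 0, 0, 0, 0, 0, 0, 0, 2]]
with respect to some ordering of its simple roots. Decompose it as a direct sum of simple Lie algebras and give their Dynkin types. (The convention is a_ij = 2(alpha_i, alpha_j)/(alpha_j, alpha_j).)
The diagram associated to this matrix has two connected components: the simple roots {alpha_1, alpha_8, alpha_9} form a chain of 3 nodes with a double edge at one end; the terminal node there is the unique short simple root (B_3), and {alpha_2, alpha_3, alpha_4, alpha_5, alpha_6, alpha_7} form a chain of 6 nodes with a double edge at one end; the terminal node there is the unique long simple root (C_6). A semisimple Lie algebra decomposes uniquely as the direct sum of simple ideals, one per connected component of its Dynkin diagram, so g ≅ B_3 ⊕ C_6 (dimension 21 + 78 = 99).

type B_3 ⊕ type C_6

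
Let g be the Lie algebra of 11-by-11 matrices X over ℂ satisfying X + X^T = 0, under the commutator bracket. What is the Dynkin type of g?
This is so(11) with 11 odd, which has dimension 11(11-1)/2 = 55 and rank (11-1)/2 = 5. In the classification of classical Lie algebras, the orthogonal algebra so(2n+1) in an odd number of variables has type B_n; here n = 5, so the Dynkin diagram is a chain of 5 nodes with a double edge at one end; the terminal node there is the unique short simple root (B_5). Hence the type is B_5.

type B_5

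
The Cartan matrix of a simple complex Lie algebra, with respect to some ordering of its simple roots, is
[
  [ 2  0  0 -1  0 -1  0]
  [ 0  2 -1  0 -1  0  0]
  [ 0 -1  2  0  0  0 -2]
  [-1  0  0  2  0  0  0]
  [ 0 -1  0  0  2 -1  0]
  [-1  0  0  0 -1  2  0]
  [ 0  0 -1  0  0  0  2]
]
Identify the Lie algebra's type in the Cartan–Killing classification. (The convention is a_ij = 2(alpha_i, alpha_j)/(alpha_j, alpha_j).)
The matrix has rank 7 with 2's on the diagonal. Reading the off-diagonal entries as Dynkin edges (a single edge where a_ij = a_ji = -1; a double or triple edge where a_ij * a_ji = 2 or 3), the diagram is a chain of 7 nodes with a double edge at one end; the terminal node there is the unique short simple root (B_7). One simple-root ordering that puts it in standard form is (alpha_4, alpha_1, alpha_6, alpha_5, alpha_2, alpha_3, alpha_7). So the algebra is type B_7, i.e. so(15).

B_7 (so(15))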